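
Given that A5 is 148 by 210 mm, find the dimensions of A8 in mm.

A6: ⌊210/2⌋ × 148 = 105 × 148 mm
A7: ⌊148/2⌋ × 105 = 74 × 105 mm
A8: ⌊105/2⌋ × 74 = 52 × 74 mm

52 × 74 mm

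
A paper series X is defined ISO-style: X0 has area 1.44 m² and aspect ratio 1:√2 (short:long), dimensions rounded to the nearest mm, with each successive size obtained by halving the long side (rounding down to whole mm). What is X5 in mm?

178 × 252 mm

Let X0's short side be w mm. w · w√2 = 1.44 m² = 1,440,000 mm², so w ≈ 1009.1 mm and w√2 ≈ 1427.0 mm → X0 = 1009 × 1427 mm.
X1: ⌊1427/2⌋ × 1009 = 713 × 1009 mm
X2: ⌊1009/2⌋ × 713 = 504 × 713 mm
X3: ⌊713/2⌋ × 504 = 356 × 504 mm
X4: ⌊504/2⌋ × 356 = 252 × 356 mm
X5: ⌊356/2⌋ × 252 = 178 × 252 mm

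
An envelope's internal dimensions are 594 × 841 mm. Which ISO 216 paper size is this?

Aspect ratio 841/594 ≈ 1.416 — close to the ISO √2 ≈ 1.414.
In the A-series (A0 area = 1 m²): A1 = 594 × 841 mm.

A1 (594 × 841 mm)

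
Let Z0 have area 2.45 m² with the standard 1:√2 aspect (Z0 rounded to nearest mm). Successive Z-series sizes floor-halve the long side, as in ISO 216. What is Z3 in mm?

Let Z0's short side be w mm. w · w√2 = 2.45 m² = 2,450,000 mm², so w ≈ 1316.2 mm and w√2 ≈ 1861.4 mm → Z0 = 1316 × 1861 mm.
Z1: ⌊1861/2⌋ × 1316 = 930 × 1316 mm
Z2: ⌊1316/2⌋ × 930 = 658 × 930 mm
Z3: ⌊930/2⌋ × 658 = 465 × 658 mm

465 × 658 mm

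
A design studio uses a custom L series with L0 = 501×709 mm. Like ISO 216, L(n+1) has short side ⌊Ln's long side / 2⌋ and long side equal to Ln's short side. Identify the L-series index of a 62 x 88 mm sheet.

L0: 501 × 709 mm
L1: 354 × 501 mm
L2: 250 × 354 mm
L3: 177 × 250 mm
L4: 125 × 177 mm
L5: 88 × 125 mm
L6: 62 × 88 mm
L7: 44 × 62 mm
→ matches L6.

L6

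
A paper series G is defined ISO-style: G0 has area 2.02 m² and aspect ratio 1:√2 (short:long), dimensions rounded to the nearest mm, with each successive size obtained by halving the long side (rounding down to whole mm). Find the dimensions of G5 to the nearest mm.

211 × 298 mm

Let G0's short side be w mm. w · w√2 = 2.02 m² = 2,020,000 mm², so w ≈ 1195.1 mm and w√2 ≈ 1690.2 mm → G0 = 1195 × 1690 mm.
G1: ⌊1690/2⌋ × 1195 = 845 × 1195 mm
G2: ⌊1195/2⌋ × 845 = 597 × 845 mm
G3: ⌊845/2⌋ × 597 = 422 × 597 mm
G4: ⌊597/2⌋ × 422 = 298 × 422 mm
G5: ⌊422/2⌋ × 298 = 211 × 298 mm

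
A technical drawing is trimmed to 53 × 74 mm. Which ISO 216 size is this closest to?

A8 (52 × 74 mm)

Aspect ratio 74/53 ≈ 1.396 (ISO target is √2 ≈ 1.414).
In the A-series (A0 area = 1 m²): A8 = 52 × 74 mm.
Off by 1 mm total — nearest standard size.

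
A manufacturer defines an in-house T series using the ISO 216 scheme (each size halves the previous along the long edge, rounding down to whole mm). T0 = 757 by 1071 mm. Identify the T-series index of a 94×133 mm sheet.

T0: 757 × 1071 mm
T1: 535 × 757 mm
T2: 378 × 535 mm
T3: 267 × 378 mm
T4: 189 × 267 mm
T5: 133 × 189 mm
T6: 94 × 133 mm
T7: 66 × 94 mm
→ matches T6.

T6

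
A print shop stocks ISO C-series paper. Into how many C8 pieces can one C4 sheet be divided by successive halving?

16

Each ISO step halves the sheet: 1 × C4 → 2 × C5 → 4 × C6 → 8 × C7 → …
From C4 to C8 is 4 halving steps: 2^4 = 16.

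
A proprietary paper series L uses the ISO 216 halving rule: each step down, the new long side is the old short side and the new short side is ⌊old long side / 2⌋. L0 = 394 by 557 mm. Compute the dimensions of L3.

139 × 197 mm

L1: ⌊557/2⌋ × 394 = 278 × 394 mm
L2: ⌊394/2⌋ × 278 = 197 × 278 mm
L3: ⌊278/2⌋ × 197 = 139 × 197 mm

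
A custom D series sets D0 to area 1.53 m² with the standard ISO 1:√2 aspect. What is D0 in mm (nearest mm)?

Let the short side be w mm. Then w · w√2 = 1.53 m² = 1,530,000 mm².
w² = 1,530,000/√2, so w ≈ 1040.1 mm; long side = w√2 ≈ 1471.0 mm.

1040 × 1471 mm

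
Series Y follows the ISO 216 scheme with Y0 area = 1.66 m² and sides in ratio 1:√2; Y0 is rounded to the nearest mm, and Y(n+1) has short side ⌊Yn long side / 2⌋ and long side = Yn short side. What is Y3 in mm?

383 × 541 mm

Let Y0's short side be w mm. w · w√2 = 1.66 m² = 1,660,000 mm², so w ≈ 1083.4 mm and w√2 ≈ 1532.2 mm → Y0 = 1083 × 1532 mm.
Y1: ⌊1532/2⌋ × 1083 = 766 × 1083 mm
Y2: ⌊1083/2⌋ × 766 = 541 × 766 mm
Y3: ⌊766/2⌋ × 541 = 383 × 541 mm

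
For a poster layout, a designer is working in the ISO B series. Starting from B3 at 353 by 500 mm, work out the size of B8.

B4: ⌊500/2⌋ × 353 = 250 × 353 mm
B5: ⌊353/2⌋ × 250 = 176 × 250 mm
B6: ⌊250/2⌋ × 176 = 125 × 176 mm
B7: ⌊176/2⌋ × 125 = 88 × 125 mm
B8: ⌊125/2⌋ × 88 = 62 × 88 mm

62 × 88 mm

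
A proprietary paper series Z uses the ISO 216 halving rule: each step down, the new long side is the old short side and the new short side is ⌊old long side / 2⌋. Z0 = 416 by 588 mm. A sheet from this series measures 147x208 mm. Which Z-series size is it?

Z3

Z0: 416 × 588 mm
Z1: 294 × 416 mm
Z2: 208 × 294 mm
Z3: 147 × 208 mm
Z4: 104 × 147 mm
→ matches Z3.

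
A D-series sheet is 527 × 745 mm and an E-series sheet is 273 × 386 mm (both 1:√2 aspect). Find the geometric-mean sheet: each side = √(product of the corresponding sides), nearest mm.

379 × 536 mm

Short side: √(527 · 273) = √143871 ≈ 379.3 → 379 mm
Long side: √(745 · 386) = √287570 ≈ 536.3 → 536 mm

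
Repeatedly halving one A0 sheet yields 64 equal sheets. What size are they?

A6

64 = 2^6, so 6 halving steps.
A0 → A1 → … → A6 after 6 steps.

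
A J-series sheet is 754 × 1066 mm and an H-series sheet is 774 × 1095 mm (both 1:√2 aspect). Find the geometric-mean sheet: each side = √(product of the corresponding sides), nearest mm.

764 × 1080 mm

Short side: √(754 · 774) = √583596 ≈ 763.9 → 764 mm
Long side: √(1066 · 1095) = √1167270 ≈ 1080.4 → 1080 mm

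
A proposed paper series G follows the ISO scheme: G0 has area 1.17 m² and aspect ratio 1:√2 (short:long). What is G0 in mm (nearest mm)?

910 × 1286 mm

Let the short side be w mm. Then w · w√2 = 1.17 m² = 1,170,000 mm².
w² = 1,170,000/√2, so w ≈ 909.6 mm; long side = w√2 ≈ 1286.3 mm.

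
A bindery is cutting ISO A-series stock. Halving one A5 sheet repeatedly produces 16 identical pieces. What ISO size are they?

16 = 2^4, so 4 halving steps.
A5 → A6 → … → A9 after 4 steps.

A9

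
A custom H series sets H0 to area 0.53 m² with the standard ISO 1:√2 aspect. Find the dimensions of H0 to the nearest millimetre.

612 × 866 mm

Let the short side be w mm. Then w · w√2 = 0.53 m² = 530,000 mm².
w² = 530,000/√2, so w ≈ 612.2 mm; long side = w√2 ≈ 865.8 mm.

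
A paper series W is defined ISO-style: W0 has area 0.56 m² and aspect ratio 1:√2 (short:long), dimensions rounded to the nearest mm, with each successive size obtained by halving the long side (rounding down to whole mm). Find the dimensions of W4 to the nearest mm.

157 × 222 mm

Let W0's short side be w mm. w · w√2 = 0.56 m² = 560,000 mm², so w ≈ 629.3 mm and w√2 ≈ 889.9 mm → W0 = 629 × 890 mm.
W1: ⌊890/2⌋ × 629 = 445 × 629 mm
W2: ⌊629/2⌋ × 445 = 314 × 445 mm
W3: ⌊445/2⌋ × 314 = 222 × 314 mm
W4: ⌊314/2⌋ × 222 = 157 × 222 mm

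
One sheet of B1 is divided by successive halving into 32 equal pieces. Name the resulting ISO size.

B6

32 = 2^5, so 5 halving steps.
B1 → B2 → … → B6 after 5 steps.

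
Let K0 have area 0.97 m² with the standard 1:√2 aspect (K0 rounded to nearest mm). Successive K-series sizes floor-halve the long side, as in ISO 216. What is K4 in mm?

Let K0's short side be w mm. w · w√2 = 0.97 m² = 970,000 mm², so w ≈ 828.2 mm and w√2 ≈ 1171.2 mm → K0 = 828 × 1171 mm.
K1: ⌊1171/2⌋ × 828 = 585 × 828 mm
K2: ⌊828/2⌋ × 585 = 414 × 585 mm
K3: ⌊585/2⌋ × 414 = 292 × 414 mm
K4: ⌊414/2⌋ × 292 = 207 × 292 mm

207 × 292 mm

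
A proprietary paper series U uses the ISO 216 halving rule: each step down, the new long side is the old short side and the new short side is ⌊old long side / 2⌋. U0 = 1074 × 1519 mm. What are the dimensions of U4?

U1: ⌊1519/2⌋ × 1074 = 759 × 1074 mm
U2: ⌊1074/2⌋ × 759 = 537 × 759 mm
U3: ⌊759/2⌋ × 537 = 379 × 537 mm
U4: ⌊537/2⌋ × 379 = 268 × 379 mm

268 × 379 mm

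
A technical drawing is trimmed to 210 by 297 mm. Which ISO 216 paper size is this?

Aspect ratio 297/210 ≈ 1.414 — close to the ISO √2 ≈ 1.414.
In the A-series (A0 area = 1 m²): A4 = 210 × 297 mm.

A4 (210 × 297 mm)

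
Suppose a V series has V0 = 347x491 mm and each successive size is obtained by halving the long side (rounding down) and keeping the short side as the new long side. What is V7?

30 × 43 mm

V1 = 245 × 347 mm (from V0 by 1 halving).
V2: ⌊347/2⌋ × 245 = 173 × 245 mm
V3: ⌊245/2⌋ × 173 = 122 × 173 mm
V4: ⌊173/2⌋ × 122 = 86 × 122 mm
V5: ⌊122/2⌋ × 86 = 61 × 86 mm
V6: ⌊86/2⌋ × 61 = 43 × 61 mm
V7: ⌊61/2⌋ × 43 = 30 × 43 mm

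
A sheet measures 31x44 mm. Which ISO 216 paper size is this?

B10 (31 × 44 mm)

Aspect ratio 44/31 ≈ 1.419 — close to the ISO √2 ≈ 1.414.
In the B-series (B0 = 1000 × 1414 mm): B10 = 31 × 44 mm.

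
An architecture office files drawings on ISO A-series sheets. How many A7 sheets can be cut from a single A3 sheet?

16

A3 = 297 × 420 mm; A7 = 74 × 105 mm.
Each halving step doubles the count; 4 steps from A3 to A7.
2^4 = 16.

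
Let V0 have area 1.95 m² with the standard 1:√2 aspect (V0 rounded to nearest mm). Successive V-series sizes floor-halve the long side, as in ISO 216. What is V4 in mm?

293 × 415 mm

Let V0's short side be w mm. w · w√2 = 1.95 m² = 1,950,000 mm², so w ≈ 1174.2 mm and w√2 ≈ 1660.6 mm → V0 = 1174 × 1661 mm.
V1: ⌊1661/2⌋ × 1174 = 830 × 1174 mm
V2: ⌊1174/2⌋ × 830 = 587 × 830 mm
V3: ⌊830/2⌋ × 587 = 415 × 587 mm
V4: ⌊587/2⌋ × 415 = 293 × 415 mm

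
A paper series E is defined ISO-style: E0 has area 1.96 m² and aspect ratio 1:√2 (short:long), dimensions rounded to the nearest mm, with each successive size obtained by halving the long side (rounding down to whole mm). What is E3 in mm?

416 × 588 mm

Let E0's short side be w mm. w · w√2 = 1.96 m² = 1,960,000 mm², so w ≈ 1177.3 mm and w√2 ≈ 1664.9 mm → E0 = 1177 × 1665 mm.
E1: ⌊1665/2⌋ × 1177 = 832 × 1177 mm
E2: ⌊1177/2⌋ × 832 = 588 × 832 mm
E3: ⌊832/2⌋ × 588 = 416 × 588 mm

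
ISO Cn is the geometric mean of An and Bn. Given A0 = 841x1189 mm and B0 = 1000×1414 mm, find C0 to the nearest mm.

917 × 1297 mm

Short side: √(841 · 1000) = √841000 ≈ 917.1 → 917 mm
Long side: √(1189 · 1414) = √1681246 ≈ 1296.6 → 1297 mm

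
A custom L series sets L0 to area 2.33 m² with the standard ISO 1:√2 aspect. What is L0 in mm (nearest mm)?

1284 × 1815 mm

Let the short side be w mm. Then w · w√2 = 2.33 m² = 2,330,000 mm².
w² = 2,330,000/√2, so w ≈ 1283.6 mm; long side = w√2 ≈ 1815.2 mm.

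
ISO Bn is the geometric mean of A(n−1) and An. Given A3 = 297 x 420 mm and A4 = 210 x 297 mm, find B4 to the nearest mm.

Short side: √(297 · 210) = √62370 ≈ 249.7 → 250 mm
Long side: √(420 · 297) = √124740 ≈ 353.2 → 353 mm

250 × 353 mm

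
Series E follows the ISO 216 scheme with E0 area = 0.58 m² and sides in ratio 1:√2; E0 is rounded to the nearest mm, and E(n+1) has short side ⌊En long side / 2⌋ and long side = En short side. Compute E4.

160 × 226 mm

Let E0's short side be w mm. w · w√2 = 0.58 m² = 580,000 mm², so w ≈ 640.4 mm and w√2 ≈ 905.7 mm → E0 = 640 × 906 mm.
E1: ⌊906/2⌋ × 640 = 453 × 640 mm
E2: ⌊640/2⌋ × 453 = 320 × 453 mm
E3: ⌊453/2⌋ × 320 = 226 × 320 mm
E4: ⌊320/2⌋ × 226 = 160 × 226 mm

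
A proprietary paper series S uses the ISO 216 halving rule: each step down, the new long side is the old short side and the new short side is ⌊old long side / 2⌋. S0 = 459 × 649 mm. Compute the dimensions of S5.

81 × 114 mm

S1: ⌊649/2⌋ × 459 = 324 × 459 mm
S2: ⌊459/2⌋ × 324 = 229 × 324 mm
S3: ⌊324/2⌋ × 229 = 162 × 229 mm
S4: ⌊229/2⌋ × 162 = 114 × 162 mm
S5: ⌊162/2⌋ × 114 = 81 × 114 mm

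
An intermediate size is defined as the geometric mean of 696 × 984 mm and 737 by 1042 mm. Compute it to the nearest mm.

Short side: √(696 · 737) = √512952 ≈ 716.2 → 716 mm
Long side: √(984 · 1042) = √1025328 ≈ 1012.6 → 1013 mm

716 × 1013 mm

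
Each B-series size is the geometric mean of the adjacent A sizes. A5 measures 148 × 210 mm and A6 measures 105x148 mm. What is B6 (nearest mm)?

Short side: √(148 · 105) = √15540 ≈ 124.7 → 125 mm
Long side: √(210 · 148) = √31080 ≈ 176.3 → 176 mm

125 × 176 mm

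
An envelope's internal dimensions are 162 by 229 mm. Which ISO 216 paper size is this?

Aspect ratio 229/162 ≈ 1.414 — close to the ISO √2 ≈ 1.414.
In the C-series (envelope sizes, between A and B): C5 = 162 × 229 mm.

C5 (162 × 229 mm)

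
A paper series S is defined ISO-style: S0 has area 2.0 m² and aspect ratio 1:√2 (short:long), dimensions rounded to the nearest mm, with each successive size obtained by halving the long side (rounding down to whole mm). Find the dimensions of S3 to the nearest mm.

Let S0's short side be w mm. w · w√2 = 2.0 m² = 2,000,000 mm², so w ≈ 1189.2 mm and w√2 ≈ 1681.8 mm → S0 = 1189 × 1682 mm.
S1: ⌊1682/2⌋ × 1189 = 841 × 1189 mm
S2: ⌊1189/2⌋ × 841 = 594 × 841 mm
S3: ⌊841/2⌋ × 594 = 420 × 594 mm

420 × 594 mm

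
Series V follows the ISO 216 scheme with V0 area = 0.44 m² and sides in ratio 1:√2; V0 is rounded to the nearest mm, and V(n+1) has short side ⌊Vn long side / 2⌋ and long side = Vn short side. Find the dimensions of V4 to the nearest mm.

139 × 197 mm

Let V0's short side be w mm. w · w√2 = 0.44 m² = 440,000 mm², so w ≈ 557.8 mm and w√2 ≈ 788.8 mm → V0 = 558 × 789 mm.
V1: ⌊789/2⌋ × 558 = 394 × 558 mm
V2: ⌊558/2⌋ × 394 = 279 × 394 mm
V3: ⌊394/2⌋ × 279 = 197 × 279 mm
V4: ⌊279/2⌋ × 197 = 139 × 197 mm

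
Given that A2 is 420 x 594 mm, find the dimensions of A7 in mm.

A3: ⌊594/2⌋ × 420 = 297 × 420 mm
A4: ⌊420/2⌋ × 297 = 210 × 297 mm
A5: ⌊297/2⌋ × 210 = 148 × 210 mm
A6: ⌊210/2⌋ × 148 = 105 × 148 mm
A7: ⌊148/2⌋ × 105 = 74 × 105 mm

74 × 105 mm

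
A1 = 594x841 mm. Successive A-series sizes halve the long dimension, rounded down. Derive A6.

105 × 148 mm

A2: ⌊841/2⌋ × 594 = 420 × 594 mm
A3: ⌊594/2⌋ × 420 = 297 × 420 mm
A4: ⌊420/2⌋ × 297 = 210 × 297 mm
A5: ⌊297/2⌋ × 210 = 148 × 210 mm
A6: ⌊210/2⌋ × 148 = 105 × 148 mm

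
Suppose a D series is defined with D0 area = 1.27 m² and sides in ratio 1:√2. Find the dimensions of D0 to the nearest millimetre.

948 × 1340 mm

Let the short side be w mm. Then w · w√2 = 1.27 m² = 1,270,000 mm².
w² = 1,270,000/√2, so w ≈ 947.6 mm; long side = w√2 ≈ 1340.2 mm.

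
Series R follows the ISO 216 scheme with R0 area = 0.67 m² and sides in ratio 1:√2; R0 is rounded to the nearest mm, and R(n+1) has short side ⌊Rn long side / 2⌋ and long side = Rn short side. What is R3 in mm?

243 × 344 mm

Let R0's short side be w mm. w · w√2 = 0.67 m² = 670,000 mm², so w ≈ 688.3 mm and w√2 ≈ 973.4 mm → R0 = 688 × 973 mm.
R1: ⌊973/2⌋ × 688 = 486 × 688 mm
R2: ⌊688/2⌋ × 486 = 344 × 486 mm
R3: ⌊486/2⌋ × 344 = 243 × 344 mm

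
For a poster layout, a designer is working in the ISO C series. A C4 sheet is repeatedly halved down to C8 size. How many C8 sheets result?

C4 = 229 × 324 mm; C8 = 57 × 81 mm.
Each halving step doubles the count; 4 steps from C4 to C8.
2^4 = 16.

16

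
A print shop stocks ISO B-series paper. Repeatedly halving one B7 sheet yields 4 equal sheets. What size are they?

4 = 2^2, so 2 halving steps.
B7 → B8 → … → B9 after 2 steps.

B9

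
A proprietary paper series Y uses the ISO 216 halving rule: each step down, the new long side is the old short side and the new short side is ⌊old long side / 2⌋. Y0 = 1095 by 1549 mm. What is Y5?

Y1: ⌊1549/2⌋ × 1095 = 774 × 1095 mm
Y2: ⌊1095/2⌋ × 774 = 547 × 774 mm
Y3: ⌊774/2⌋ × 547 = 387 × 547 mm
Y4: ⌊547/2⌋ × 387 = 273 × 387 mm
Y5: ⌊387/2⌋ × 273 = 193 × 273 mm

193 × 273 mm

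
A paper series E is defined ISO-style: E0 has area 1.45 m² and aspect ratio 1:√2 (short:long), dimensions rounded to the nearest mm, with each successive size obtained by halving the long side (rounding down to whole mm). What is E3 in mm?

358 × 506 mm

Let E0's short side be w mm. w · w√2 = 1.45 m² = 1,450,000 mm², so w ≈ 1012.6 mm and w√2 ≈ 1432.0 mm → E0 = 1013 × 1432 mm.
E1: ⌊1432/2⌋ × 1013 = 716 × 1013 mm
E2: ⌊1013/2⌋ × 716 = 506 × 716 mm
E3: ⌊716/2⌋ × 506 = 358 × 506 mm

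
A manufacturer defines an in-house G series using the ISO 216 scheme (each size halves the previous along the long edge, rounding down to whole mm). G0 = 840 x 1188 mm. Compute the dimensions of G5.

G1 = 594 × 840 mm (from G0 by 1 halving).
G2: ⌊840/2⌋ × 594 = 420 × 594 mm
G3: ⌊594/2⌋ × 420 = 297 × 420 mm
G4: ⌊420/2⌋ × 297 = 210 × 297 mm
G5: ⌊297/2⌋ × 210 = 148 × 210 mm

148 × 210 mm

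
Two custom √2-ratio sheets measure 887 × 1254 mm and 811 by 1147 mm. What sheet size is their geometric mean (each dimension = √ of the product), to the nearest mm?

848 × 1199 mm

Short side: √(887 · 811) = √719357 ≈ 848.1 → 848 mm
Long side: √(1254 · 1147) = √1438338 ≈ 1199.3 → 1199 mm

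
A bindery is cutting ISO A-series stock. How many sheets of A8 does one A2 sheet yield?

Each ISO step halves the sheet: 1 × A2 → 2 × A3 → 4 × A4 → 8 × A5 → …
From A2 to A8 is 6 halving steps: 2^6 = 64.

64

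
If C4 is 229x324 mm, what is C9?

40 × 57 mm

C5: ⌊324/2⌋ × 229 = 162 × 229 mm
C6: ⌊229/2⌋ × 162 = 114 × 162 mm
C7: ⌊162/2⌋ × 114 = 81 × 114 mm
C8: ⌊114/2⌋ × 81 = 57 × 81 mm
C9: ⌊81/2⌋ × 57 = 40 × 57 mm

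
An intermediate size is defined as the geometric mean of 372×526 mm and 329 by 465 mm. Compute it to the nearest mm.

Short side: √(372 · 329) = √122388 ≈ 349.8 → 350 mm
Long side: √(526 · 465) = √244590 ≈ 494.6 → 495 mm

350 × 495 mm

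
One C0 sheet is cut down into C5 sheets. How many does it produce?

Each ISO step halves the sheet: 1 × C0 → 2 × C1 → 4 × C2 → 8 × C3 → …
From C0 to C5 is 5 halving steps: 2^5 = 32.

32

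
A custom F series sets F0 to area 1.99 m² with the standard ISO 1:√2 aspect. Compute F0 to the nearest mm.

1186 × 1678 mm

Let the short side be w mm. Then w · w√2 = 1.99 m² = 1,990,000 mm².
w² = 1,990,000/√2, so w ≈ 1186.2 mm; long side = w√2 ≈ 1677.6 mm.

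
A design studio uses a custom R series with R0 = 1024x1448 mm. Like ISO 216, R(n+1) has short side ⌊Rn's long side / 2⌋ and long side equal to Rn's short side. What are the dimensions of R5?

181 × 256 mm

R1: ⌊1448/2⌋ × 1024 = 724 × 1024 mm
R2: ⌊1024/2⌋ × 724 = 512 × 724 mm
R3: ⌊724/2⌋ × 512 = 362 × 512 mm
R4: ⌊512/2⌋ × 362 = 256 × 362 mm
R5: ⌊362/2⌋ × 256 = 181 × 256 mm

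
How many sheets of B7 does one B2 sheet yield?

Each ISO step halves the sheet: 1 × B2 → 2 × B3 → 4 × B4 → 8 × B5 → …
From B2 to B7 is 5 halving steps: 2^5 = 32.

32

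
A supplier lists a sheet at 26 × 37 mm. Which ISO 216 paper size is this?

A10 (26 × 37 mm)

Aspect ratio 37/26 ≈ 1.423 — close to the ISO √2 ≈ 1.414.
In the A-series (A0 area = 1 m²): A10 = 26 × 37 mm.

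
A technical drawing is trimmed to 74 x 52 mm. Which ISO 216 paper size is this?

A8 (52 × 74 mm)

Aspect ratio 74/52 ≈ 1.423 — close to the ISO √2 ≈ 1.414.
In the A-series (A0 area = 1 m²): A8 = 52 × 74 mm.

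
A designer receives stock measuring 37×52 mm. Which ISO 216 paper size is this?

Aspect ratio 52/37 ≈ 1.405 — close to the ISO √2 ≈ 1.414.
In the A-series (A0 area = 1 m²): A9 = 37 × 52 mm.

A9 (37 × 52 mm)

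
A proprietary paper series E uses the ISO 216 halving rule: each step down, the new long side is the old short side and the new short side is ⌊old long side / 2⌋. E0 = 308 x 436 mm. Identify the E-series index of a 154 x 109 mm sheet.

E0: 308 × 436 mm
E1: 218 × 308 mm
E2: 154 × 218 mm
E3: 109 × 154 mm
E4: 77 × 109 mm
→ matches E3.

E3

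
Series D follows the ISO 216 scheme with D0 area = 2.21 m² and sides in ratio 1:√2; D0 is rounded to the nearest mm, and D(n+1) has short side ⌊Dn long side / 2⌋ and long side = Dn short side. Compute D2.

625 × 884 mm

Let D0's short side be w mm. w · w√2 = 2.21 m² = 2,210,000 mm², so w ≈ 1250.1 mm and w√2 ≈ 1767.9 mm → D0 = 1250 × 1768 mm.
D1: ⌊1768/2⌋ × 1250 = 884 × 1250 mm
D2: ⌊1250/2⌋ × 884 = 625 × 884 mm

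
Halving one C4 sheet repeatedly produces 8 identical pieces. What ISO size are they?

8 = 2^3, so 3 halving steps.
C4 → C5 → … → C7 after 3 steps.

C7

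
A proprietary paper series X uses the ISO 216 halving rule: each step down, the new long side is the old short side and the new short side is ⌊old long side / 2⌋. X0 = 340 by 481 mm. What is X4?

85 × 120 mm

X1: ⌊481/2⌋ × 340 = 240 × 340 mm
X2: ⌊340/2⌋ × 240 = 170 × 240 mm
X3: ⌊240/2⌋ × 170 = 120 × 170 mm
X4: ⌊170/2⌋ × 120 = 85 × 120 mm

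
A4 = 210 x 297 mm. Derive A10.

A5: ⌊297/2⌋ × 210 = 148 × 210 mm
A6: ⌊210/2⌋ × 148 = 105 × 148 mm
A7: ⌊148/2⌋ × 105 = 74 × 105 mm
A8: ⌊105/2⌋ × 74 = 52 × 74 mm
A9: ⌊74/2⌋ × 52 = 37 × 52 mm
A10: ⌊52/2⌋ × 37 = 26 × 37 mm

26 × 37 mm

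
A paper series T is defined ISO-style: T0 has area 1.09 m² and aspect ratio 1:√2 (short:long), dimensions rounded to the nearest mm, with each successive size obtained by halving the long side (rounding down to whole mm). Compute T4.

Let T0's short side be w mm. w · w√2 = 1.09 m² = 1,090,000 mm², so w ≈ 877.9 mm and w√2 ≈ 1241.6 mm → T0 = 878 × 1242 mm.
T1: ⌊1242/2⌋ × 878 = 621 × 878 mm
T2: ⌊878/2⌋ × 621 = 439 × 621 mm
T3: ⌊621/2⌋ × 439 = 310 × 439 mm
T4: ⌊439/2⌋ × 310 = 219 × 310 mm

219 × 310 mm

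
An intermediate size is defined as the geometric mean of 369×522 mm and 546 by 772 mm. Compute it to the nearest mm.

449 × 635 mm

Short side: √(369 · 546) = √201474 ≈ 448.9 → 449 mm
Long side: √(522 · 772) = √402984 ≈ 634.8 → 635 mm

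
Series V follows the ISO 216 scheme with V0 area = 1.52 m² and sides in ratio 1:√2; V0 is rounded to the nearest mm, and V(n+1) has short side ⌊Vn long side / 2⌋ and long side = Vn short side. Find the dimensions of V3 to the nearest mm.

366 × 518 mm

Let V0's short side be w mm. w · w√2 = 1.52 m² = 1,520,000 mm², so w ≈ 1036.7 mm and w√2 ≈ 1466.2 mm → V0 = 1037 × 1466 mm.
V1: ⌊1466/2⌋ × 1037 = 733 × 1037 mm
V2: ⌊1037/2⌋ × 733 = 518 × 733 mm
V3: ⌊733/2⌋ × 518 = 366 × 518 mm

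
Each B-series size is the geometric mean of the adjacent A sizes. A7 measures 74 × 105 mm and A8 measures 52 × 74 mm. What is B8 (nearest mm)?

62 × 88 mm

Short side: √(74 · 52) = √3848 ≈ 62.0 → 62 mm
Long side: √(105 · 74) = √7770 ≈ 88.1 → 88 mm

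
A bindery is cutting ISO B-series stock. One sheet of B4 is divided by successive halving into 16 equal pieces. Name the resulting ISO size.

16 = 2^4, so 4 halving steps.
B4 → B5 → … → B8 after 4 steps.

B8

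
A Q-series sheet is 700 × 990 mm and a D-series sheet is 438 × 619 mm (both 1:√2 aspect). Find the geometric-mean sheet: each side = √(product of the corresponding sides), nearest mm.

Short side: √(700 · 438) = √306600 ≈ 553.7 → 554 mm
Long side: √(990 · 619) = √612810 ≈ 782.8 → 783 mm

554 × 783 mm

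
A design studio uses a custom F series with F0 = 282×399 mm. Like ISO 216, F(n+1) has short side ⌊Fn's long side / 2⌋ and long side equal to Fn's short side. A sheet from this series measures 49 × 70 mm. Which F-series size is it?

F0: 282 × 399 mm
F1: 199 × 282 mm
F2: 141 × 199 mm
F3: 99 × 141 mm
F4: 70 × 99 mm
F5: 49 × 70 mm
F6: 35 × 49 mm
→ matches F5.

F5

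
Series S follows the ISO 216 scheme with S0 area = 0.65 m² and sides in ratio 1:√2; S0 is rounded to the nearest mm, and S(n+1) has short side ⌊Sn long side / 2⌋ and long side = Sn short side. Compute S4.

169 × 239 mm

Let S0's short side be w mm. w · w√2 = 0.65 m² = 650,000 mm², so w ≈ 678.0 mm and w√2 ≈ 958.8 mm → S0 = 678 × 959 mm.
S1: ⌊959/2⌋ × 678 = 479 × 678 mm
S2: ⌊678/2⌋ × 479 = 339 × 479 mm
S3: ⌊479/2⌋ × 339 = 239 × 339 mm
S4: ⌊339/2⌋ × 239 = 169 × 239 mm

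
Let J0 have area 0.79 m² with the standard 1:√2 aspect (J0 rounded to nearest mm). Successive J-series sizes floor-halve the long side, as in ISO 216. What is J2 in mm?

Let J0's short side be w mm. w · w√2 = 0.79 m² = 790,000 mm², so w ≈ 747.4 mm and w√2 ≈ 1057.0 mm → J0 = 747 × 1057 mm.
J1: ⌊1057/2⌋ × 747 = 528 × 747 mm
J2: ⌊747/2⌋ × 528 = 373 × 528 mm

373 × 528 mm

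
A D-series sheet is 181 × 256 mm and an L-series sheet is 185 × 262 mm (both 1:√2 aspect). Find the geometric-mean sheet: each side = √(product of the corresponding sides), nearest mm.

Short side: √(181 · 185) = √33485 ≈ 183.0 → 183 mm
Long side: √(256 · 262) = √67072 ≈ 259.0 → 259 mm

183 × 259 mm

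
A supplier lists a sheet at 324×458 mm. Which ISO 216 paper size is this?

C3 (324 × 458 mm)

Aspect ratio 458/324 ≈ 1.414 — close to the ISO √2 ≈ 1.414.
In the C-series (envelope sizes, between A and B): C3 = 324 × 458 mm.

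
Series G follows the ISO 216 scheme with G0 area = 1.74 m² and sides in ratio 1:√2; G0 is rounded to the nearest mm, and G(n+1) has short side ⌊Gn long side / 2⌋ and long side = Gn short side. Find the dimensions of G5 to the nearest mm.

Let G0's short side be w mm. w · w√2 = 1.74 m² = 1,740,000 mm², so w ≈ 1109.2 mm and w√2 ≈ 1568.7 mm → G0 = 1109 × 1569 mm.
G1: ⌊1569/2⌋ × 1109 = 784 × 1109 mm
G2: ⌊1109/2⌋ × 784 = 554 × 784 mm
G3: ⌊784/2⌋ × 554 = 392 × 554 mm
G4: ⌊554/2⌋ × 392 = 277 × 392 mm
G5: ⌊392/2⌋ × 277 = 196 × 277 mm

196 × 277 mm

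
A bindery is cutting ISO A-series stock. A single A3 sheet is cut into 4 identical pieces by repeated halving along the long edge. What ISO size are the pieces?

4 = 2^2, so 2 halving steps.
A3 → A4 → … → A5 after 2 steps.

A5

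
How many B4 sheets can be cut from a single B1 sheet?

8

Each ISO step halves the sheet: 1 × B1 → 2 × B2 → 4 × B3 → 8 × B4
From B1 to B4 is 3 halving steps: 2^3 = 8.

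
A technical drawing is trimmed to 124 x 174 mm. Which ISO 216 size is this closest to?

B6 (125 × 176 mm)

Aspect ratio 174/124 ≈ 1.403 — close to the ISO √2 ≈ 1.414.
In the B-series (B0 = 1000 × 1414 mm): B6 = 125 × 176 mm.
Off by 3 mm total — nearest standard size.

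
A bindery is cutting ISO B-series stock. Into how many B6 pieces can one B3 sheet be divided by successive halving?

B3 = 353 × 500 mm; B6 = 125 × 176 mm.
Each halving step doubles the count; 3 steps from B3 to B6.
2^3 = 8.

8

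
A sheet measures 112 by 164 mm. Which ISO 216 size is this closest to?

C6 (114 × 162 mm)

Aspect ratio 164/112 ≈ 1.464 (ISO target is √2 ≈ 1.414).
In the C-series (envelope sizes, between A and B): C6 = 114 × 162 mm.
Off by 4 mm total — nearest standard size.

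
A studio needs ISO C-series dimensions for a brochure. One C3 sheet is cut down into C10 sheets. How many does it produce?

128

Each ISO step halves the sheet: 1 × C3 → 2 × C4 → 4 × C5 → 8 × C6 → …
From C3 to C10 is 7 halving steps: 2^7 = 128.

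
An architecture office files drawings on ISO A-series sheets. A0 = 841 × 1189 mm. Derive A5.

A1: ⌊1189/2⌋ × 841 = 594 × 841 mm
A2: ⌊841/2⌋ × 594 = 420 × 594 mm
A3: ⌊594/2⌋ × 420 = 297 × 420 mm
A4: ⌊420/2⌋ × 297 = 210 × 297 mm
A5: ⌊297/2⌋ × 210 = 148 × 210 mm

148 × 210 mm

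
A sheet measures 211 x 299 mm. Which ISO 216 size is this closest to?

Aspect ratio 299/211 ≈ 1.417 — close to the ISO √2 ≈ 1.414.
In the A-series (A0 area = 1 m²): A4 = 210 × 297 mm.
Off by 3 mm total — nearest standard size.

A4 (210 × 297 mm)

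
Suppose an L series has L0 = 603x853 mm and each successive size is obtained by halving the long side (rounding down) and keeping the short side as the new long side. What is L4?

150 × 213 mm

L1: ⌊853/2⌋ × 603 = 426 × 603 mm
L2: ⌊603/2⌋ × 426 = 301 × 426 mm
L3: ⌊426/2⌋ × 301 = 213 × 301 mm
L4: ⌊301/2⌋ × 213 = 150 × 213 mm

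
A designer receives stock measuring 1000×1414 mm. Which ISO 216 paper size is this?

B0 (1000 × 1414 mm)

Aspect ratio 1414/1000 ≈ 1.414 — close to the ISO √2 ≈ 1.414.
In the B-series (B0 = 1000 × 1414 mm): B0 = 1000 × 1414 mm.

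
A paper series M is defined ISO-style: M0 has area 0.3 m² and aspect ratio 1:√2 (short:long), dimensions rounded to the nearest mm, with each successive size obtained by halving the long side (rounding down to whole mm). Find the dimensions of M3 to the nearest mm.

Let M0's short side be w mm. w · w√2 = 0.3 m² = 300,000 mm², so w ≈ 460.6 mm and w√2 ≈ 651.4 mm → M0 = 461 × 651 mm.
M1: ⌊651/2⌋ × 461 = 325 × 461 mm
M2: ⌊461/2⌋ × 325 = 230 × 325 mm
M3: ⌊325/2⌋ × 230 = 162 × 230 mm

162 × 230 mm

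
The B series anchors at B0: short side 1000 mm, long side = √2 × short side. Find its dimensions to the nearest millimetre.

Short side = 1000 mm; long side = 1000√2 ≈ 1414.2 mm.

1000 × 1414 mm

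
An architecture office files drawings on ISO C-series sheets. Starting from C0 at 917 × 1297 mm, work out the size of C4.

C1: ⌊1297/2⌋ × 917 = 648 × 917 mm
C2: ⌊917/2⌋ × 648 = 458 × 648 mm
C3: ⌊648/2⌋ × 458 = 324 × 458 mm
C4: ⌊458/2⌋ × 324 = 229 × 324 mm

229 × 324 mm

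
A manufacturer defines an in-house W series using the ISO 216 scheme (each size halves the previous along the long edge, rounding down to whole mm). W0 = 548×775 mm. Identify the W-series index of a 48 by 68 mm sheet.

W0: 548 × 775 mm
W1: 387 × 548 mm
W2: 274 × 387 mm
W3: 193 × 274 mm
W4: 137 × 193 mm
W5: 96 × 137 mm
W6: 68 × 96 mm
W7: 48 × 68 mm
W8: 34 × 48 mm
→ matches W7.

W7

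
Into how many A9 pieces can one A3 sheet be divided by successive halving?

64

Each ISO step halves the sheet: 1 × A3 → 2 × A4 → 4 × A5 → 8 × A6 → …
From A3 to A9 is 6 halving steps: 2^6 = 64.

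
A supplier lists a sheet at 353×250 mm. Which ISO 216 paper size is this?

Aspect ratio 353/250 ≈ 1.412 — close to the ISO √2 ≈ 1.414.
In the B-series (B0 = 1000 × 1414 mm): B4 = 250 × 353 mm.

B4 (250 × 353 mm)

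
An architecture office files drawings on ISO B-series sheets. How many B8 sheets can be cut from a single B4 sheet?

B4 = 250 × 353 mm; B8 = 62 × 88 mm.
Each halving step doubles the count; 4 steps from B4 to B8.
2^4 = 16.

16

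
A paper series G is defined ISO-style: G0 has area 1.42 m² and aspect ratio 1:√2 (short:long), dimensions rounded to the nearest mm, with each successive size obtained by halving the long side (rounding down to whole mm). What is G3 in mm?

354 × 501 mm

Let G0's short side be w mm. w · w√2 = 1.42 m² = 1,420,000 mm², so w ≈ 1002.0 mm and w√2 ≈ 1417.1 mm → G0 = 1002 × 1417 mm.
G1: ⌊1417/2⌋ × 1002 = 708 × 1002 mm
G2: ⌊1002/2⌋ × 708 = 501 × 708 mm
G3: ⌊708/2⌋ × 501 = 354 × 501 mm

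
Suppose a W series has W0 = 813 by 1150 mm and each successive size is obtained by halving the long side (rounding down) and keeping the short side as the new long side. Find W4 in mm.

W1: ⌊1150/2⌋ × 813 = 575 × 813 mm
W2: ⌊813/2⌋ × 575 = 406 × 575 mm
W3: ⌊575/2⌋ × 406 = 287 × 406 mm
W4: ⌊406/2⌋ × 287 = 203 × 287 mm

203 × 287 mm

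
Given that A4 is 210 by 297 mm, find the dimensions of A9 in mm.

A5: ⌊297/2⌋ × 210 = 148 × 210 mm
A6: ⌊210/2⌋ × 148 = 105 × 148 mm
A7: ⌊148/2⌋ × 105 = 74 × 105 mm
A8: ⌊105/2⌋ × 74 = 52 × 74 mm
A9: ⌊74/2⌋ × 52 = 37 × 52 mm

37 × 52 mm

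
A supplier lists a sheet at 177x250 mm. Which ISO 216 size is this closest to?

Aspect ratio 250/177 ≈ 1.412 — close to the ISO √2 ≈ 1.414.
In the B-series (B0 = 1000 × 1414 mm): B5 = 176 × 250 mm.
Off by 1 mm total — nearest standard size.

B5 (176 × 250 mm)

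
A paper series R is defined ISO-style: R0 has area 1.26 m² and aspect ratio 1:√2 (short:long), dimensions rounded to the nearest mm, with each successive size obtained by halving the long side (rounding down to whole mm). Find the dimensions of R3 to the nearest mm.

Let R0's short side be w mm. w · w√2 = 1.26 m² = 1,260,000 mm², so w ≈ 943.9 mm and w√2 ≈ 1334.9 mm → R0 = 944 × 1335 mm.
R1: ⌊1335/2⌋ × 944 = 667 × 944 mm
R2: ⌊944/2⌋ × 667 = 472 × 667 mm
R3: ⌊667/2⌋ × 472 = 333 × 472 mm

333 × 472 mm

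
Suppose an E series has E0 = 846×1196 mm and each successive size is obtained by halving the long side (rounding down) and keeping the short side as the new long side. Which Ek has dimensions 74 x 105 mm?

E7

E0: 846 × 1196 mm
E1: 598 × 846 mm
E2: 423 × 598 mm
E3: 299 × 423 mm
E4: 211 × 299 mm
E5: 149 × 211 mm
E6: 105 × 149 mm
E7: 74 × 105 mm
E8: 52 × 74 mm
→ matches E7.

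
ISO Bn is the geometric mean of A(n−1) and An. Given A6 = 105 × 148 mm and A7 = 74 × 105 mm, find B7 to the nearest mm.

Short side: √(105 · 74) = √7770 ≈ 88.1 → 88 mm
Long side: √(148 · 105) = √15540 ≈ 124.7 → 125 mm

88 × 125 mm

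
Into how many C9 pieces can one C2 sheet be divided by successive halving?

Each ISO step halves the sheet: 1 × C2 → 2 × C3 → 4 × C4 → 8 × C5 → …
From C2 to C9 is 7 halving steps: 2^7 = 128.

128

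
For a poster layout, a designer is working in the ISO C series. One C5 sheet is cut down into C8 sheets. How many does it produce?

8

Each ISO step halves the sheet: 1 × C5 → 2 × C6 → 4 × C7 → 8 × C8
From C5 to C8 is 3 halving steps: 2^3 = 8.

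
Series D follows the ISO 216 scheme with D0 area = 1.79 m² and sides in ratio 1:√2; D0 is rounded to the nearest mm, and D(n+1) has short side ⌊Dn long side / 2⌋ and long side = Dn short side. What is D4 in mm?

Let D0's short side be w mm. w · w√2 = 1.79 m² = 1,790,000 mm², so w ≈ 1125.0 mm and w√2 ≈ 1591.1 mm → D0 = 1125 × 1591 mm.
D1: ⌊1591/2⌋ × 1125 = 795 × 1125 mm
D2: ⌊1125/2⌋ × 795 = 562 × 795 mm
D3: ⌊795/2⌋ × 562 = 397 × 562 mm
D4: ⌊562/2⌋ × 397 = 281 × 397 mm

281 × 397 mm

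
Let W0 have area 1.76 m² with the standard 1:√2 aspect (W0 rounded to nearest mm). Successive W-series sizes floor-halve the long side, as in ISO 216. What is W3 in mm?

Let W0's short side be w mm. w · w√2 = 1.76 m² = 1,760,000 mm², so w ≈ 1115.6 mm and w√2 ≈ 1577.7 mm → W0 = 1116 × 1578 mm.
W1: ⌊1578/2⌋ × 1116 = 789 × 1116 mm
W2: ⌊1116/2⌋ × 789 = 558 × 789 mm
W3: ⌊789/2⌋ × 558 = 394 × 558 mm

394 × 558 mm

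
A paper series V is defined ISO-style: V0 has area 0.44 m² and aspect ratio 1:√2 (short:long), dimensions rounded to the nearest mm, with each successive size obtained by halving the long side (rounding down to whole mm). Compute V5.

Let V0's short side be w mm. w · w√2 = 0.44 m² = 440,000 mm², so w ≈ 557.8 mm and w√2 ≈ 788.8 mm → V0 = 558 × 789 mm.
V1: ⌊789/2⌋ × 558 = 394 × 558 mm
V2: ⌊558/2⌋ × 394 = 279 × 394 mm
V3: ⌊394/2⌋ × 279 = 197 × 279 mm
V4: ⌊279/2⌋ × 197 = 139 × 197 mm
V5: ⌊197/2⌋ × 139 = 98 × 139 mm

98 × 139 mm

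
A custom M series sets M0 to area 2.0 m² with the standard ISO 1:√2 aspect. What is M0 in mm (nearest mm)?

Let the short side be w mm. Then w · w√2 = 2.0 m² = 2,000,000 mm².
w² = 2,000,000/√2, so w ≈ 1189.2 mm; long side = w√2 ≈ 1681.8 mm.

1189 × 1682 mm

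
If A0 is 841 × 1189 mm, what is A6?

105 × 148 mm

A1: ⌊1189/2⌋ × 841 = 594 × 841 mm
A2: ⌊841/2⌋ × 594 = 420 × 594 mm
A3: ⌊594/2⌋ × 420 = 297 × 420 mm
A4: ⌊420/2⌋ × 297 = 210 × 297 mm
A5: ⌊297/2⌋ × 210 = 148 × 210 mm
A6: ⌊210/2⌋ × 148 = 105 × 148 mm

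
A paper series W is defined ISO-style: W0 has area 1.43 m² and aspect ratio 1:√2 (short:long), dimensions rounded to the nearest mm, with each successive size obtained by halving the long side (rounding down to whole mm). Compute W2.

Let W0's short side be w mm. w · w√2 = 1.43 m² = 1,430,000 mm², so w ≈ 1005.6 mm and w√2 ≈ 1422.1 mm → W0 = 1006 × 1422 mm.
W1: ⌊1422/2⌋ × 1006 = 711 × 1006 mm
W2: ⌊1006/2⌋ × 711 = 503 × 711 mm

503 × 711 mm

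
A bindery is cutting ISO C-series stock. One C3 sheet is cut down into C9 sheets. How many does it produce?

64

Each ISO step halves the sheet: 1 × C3 → 2 × C4 → 4 × C5 → 8 × C6 → …
From C3 to C9 is 6 halving steps: 2^6 = 64.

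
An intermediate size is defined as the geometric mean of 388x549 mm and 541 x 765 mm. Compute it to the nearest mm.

Short side: √(388 · 541) = √209908 ≈ 458.2 → 458 mm
Long side: √(549 · 765) = √419985 ≈ 648.1 → 648 mm

458 × 648 mm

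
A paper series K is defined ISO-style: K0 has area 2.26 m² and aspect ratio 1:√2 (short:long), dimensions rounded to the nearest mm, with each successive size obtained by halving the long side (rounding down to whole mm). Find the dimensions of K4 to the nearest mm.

Let K0's short side be w mm. w · w√2 = 2.26 m² = 2,260,000 mm², so w ≈ 1264.1 mm and w√2 ≈ 1787.8 mm → K0 = 1264 × 1788 mm.
K1: ⌊1788/2⌋ × 1264 = 894 × 1264 mm
K2: ⌊1264/2⌋ × 894 = 632 × 894 mm
K3: ⌊894/2⌋ × 632 = 447 × 632 mm
K4: ⌊632/2⌋ × 447 = 316 × 447 mm

316 × 447 mm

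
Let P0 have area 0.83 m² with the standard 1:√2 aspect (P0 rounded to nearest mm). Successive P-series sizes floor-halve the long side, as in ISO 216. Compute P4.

Let P0's short side be w mm. w · w√2 = 0.83 m² = 830,000 mm², so w ≈ 766.1 mm and w√2 ≈ 1083.4 mm → P0 = 766 × 1083 mm.
P1: ⌊1083/2⌋ × 766 = 541 × 766 mm
P2: ⌊766/2⌋ × 541 = 383 × 541 mm
P3: ⌊541/2⌋ × 383 = 270 × 383 mm
P4: ⌊383/2⌋ × 270 = 191 × 270 mm

191 × 270 mm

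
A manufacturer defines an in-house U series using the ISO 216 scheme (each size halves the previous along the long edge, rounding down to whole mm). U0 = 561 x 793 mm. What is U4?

140 × 198 mm

U1 = 396 × 561 mm (from U0 by 1 halving).
U2: ⌊561/2⌋ × 396 = 280 × 396 mm
U3: ⌊396/2⌋ × 280 = 198 × 280 mm
U4: ⌊280/2⌋ × 198 = 140 × 198 mm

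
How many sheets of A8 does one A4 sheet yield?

16

Each ISO step halves the sheet: 1 × A4 → 2 × A5 → 4 × A6 → 8 × A7 → …
From A4 to A8 is 4 halving steps: 2^4 = 16.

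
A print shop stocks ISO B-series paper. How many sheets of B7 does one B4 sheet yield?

B4 = 250 × 353 mm; B7 = 88 × 125 mm.
Each halving step doubles the count; 3 steps from B4 to B7.
2^3 = 8.

8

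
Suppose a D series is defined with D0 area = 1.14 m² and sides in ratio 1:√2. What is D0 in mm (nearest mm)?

898 × 1270 mm

Let the short side be w mm. Then w · w√2 = 1.14 m² = 1,140,000 mm².
w² = 1,140,000/√2, so w ≈ 897.8 mm; long side = w√2 ≈ 1269.7 mm.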